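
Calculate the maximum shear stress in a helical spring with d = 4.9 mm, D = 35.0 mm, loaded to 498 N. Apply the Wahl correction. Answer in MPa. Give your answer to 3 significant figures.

Spring index C = D/d = 35.0/4.9 = 7.1429
K_W = (4C−1)/(4C−4) + 0.615/C = 27.571/24.571 + 0.0861 = 1.2082
τ₀ = 8FD/(πd³) = 8·498·35.0/(π·4.9³) = 139440/369.61 = 377.27 MPa
τ_max = K·τ₀ = 1.2082 × 377.27 = 455.81 MPa

456 MPa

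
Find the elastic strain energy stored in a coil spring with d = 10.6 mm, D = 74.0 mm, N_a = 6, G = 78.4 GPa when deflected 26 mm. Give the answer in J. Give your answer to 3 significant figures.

17.2 J

k = Gd⁴/(8D³N_a) = (78.4×10³)(10.6⁴)/(8·74.0³·6) = 50.887 N/mm
U = ½kδ² = 0.5 × 50.887 × 26² = 17200 N·mm = 17.2 J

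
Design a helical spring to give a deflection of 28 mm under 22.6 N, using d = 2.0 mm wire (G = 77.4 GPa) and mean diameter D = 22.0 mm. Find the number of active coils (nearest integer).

Required rate k = F/δ = 22.6/28 = 0.80714 N/mm
N_a = Gd⁴/(8D³k) = (77.4×10³ × 2.0⁴)/(8 × 22.0³ × 0.80714)
    = 1.2384e+06 / 68755.7 = 18.01 → 18 coils

18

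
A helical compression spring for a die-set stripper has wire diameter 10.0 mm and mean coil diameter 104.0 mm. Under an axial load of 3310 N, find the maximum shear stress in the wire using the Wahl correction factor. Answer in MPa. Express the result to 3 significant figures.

998 MPa

Spring index C = D/d = 104.0/10.0 = 10.4000
K_W = (4C−1)/(4C−4) + 0.615/C = 40.600/37.600 + 0.0591 = 1.1389
τ₀ = 8FD/(πd³) = 8·3310·104.0/(π·10.0³) = 2.75392e+06/3141.6 = 876.6 MPa
τ_max = K·τ₀ = 1.1389 × 876.6 = 998.38 MPa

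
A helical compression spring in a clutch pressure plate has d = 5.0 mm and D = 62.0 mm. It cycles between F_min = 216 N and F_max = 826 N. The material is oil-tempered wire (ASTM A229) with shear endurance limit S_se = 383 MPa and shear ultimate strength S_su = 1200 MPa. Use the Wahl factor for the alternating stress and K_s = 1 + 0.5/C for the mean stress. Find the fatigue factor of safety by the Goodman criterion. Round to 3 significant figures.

0.591

C = D/d = 62.0/5.0 = 12.4000; K_W = (4C−1)/(4C−4)+0.615/C = 1.1154; K_s = 1+0.5/C = 1.0403
F_a = (F_max−F_min)/2 = 305 N; F_m = (F_max+F_min)/2 = 521 N
τ_a = K_W·8F_aD/(πd³) = 1.1154 × 385.23 = 429.68 MPa
τ_m = K_s·8F_mD/(πd³) = 1.0403 × 658.05 = 684.59 MPa
Goodman: 1/n_f = τ_a/S_se + τ_m/S_su = 429.68/383 + 684.59/1200 = 1.12188 + 0.57049 = 1.6924
n_f = 1/1.6924 = 0.5909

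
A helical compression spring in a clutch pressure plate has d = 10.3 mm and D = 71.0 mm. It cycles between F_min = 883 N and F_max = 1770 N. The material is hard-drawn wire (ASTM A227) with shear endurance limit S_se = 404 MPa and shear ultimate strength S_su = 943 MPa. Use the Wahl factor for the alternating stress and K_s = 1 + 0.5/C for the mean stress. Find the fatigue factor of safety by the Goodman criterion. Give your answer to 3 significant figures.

C = D/d = 71.0/10.3 = 6.8932; K_W = (4C−1)/(4C−4)+0.615/C = 1.2165; K_s = 1+0.5/C = 1.0725
F_a = (F_max−F_min)/2 = 443.5 N; F_m = (F_max+F_min)/2 = 1326.5 N
τ_a = K_W·8F_aD/(πd³) = 1.2165 × 73.38 = 89.266 MPa
τ_m = K_s·8F_mD/(πd³) = 1.0725 × 219.48 = 235.4 MPa
Goodman: 1/n_f = τ_a/S_se + τ_m/S_su = 89.266/404 + 235.4/943 = 0.22096 + 0.24963 = 0.47058
n_f = 1/0.47058 = 2.125

2.13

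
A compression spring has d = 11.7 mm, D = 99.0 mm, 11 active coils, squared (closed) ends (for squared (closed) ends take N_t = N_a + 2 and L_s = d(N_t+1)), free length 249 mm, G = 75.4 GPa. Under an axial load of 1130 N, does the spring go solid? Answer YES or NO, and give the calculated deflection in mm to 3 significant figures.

NO, δ = 68.3 mm

k = Gd⁴/(8D³N_a) = (75.4×10³)(11.7⁴)/(8·99.0³·11) = 16.547 N/mm
N_t = 13; L_s = 11.7·14 = 163.8 mm; δ_solid = L₀ − L_s = 249 − 163.8 = 85.2 mm
δ = F/k = 1130/16.547 = 68.289 mm
δ < δ_solid → spring does not go solid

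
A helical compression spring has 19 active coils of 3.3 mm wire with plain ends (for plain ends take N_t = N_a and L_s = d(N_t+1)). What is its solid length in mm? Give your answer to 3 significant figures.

66.0 mm

plain ends: N_t = N_a = 19
L_s = d·(N_t+1) = 3.3 × 20 = 66 mm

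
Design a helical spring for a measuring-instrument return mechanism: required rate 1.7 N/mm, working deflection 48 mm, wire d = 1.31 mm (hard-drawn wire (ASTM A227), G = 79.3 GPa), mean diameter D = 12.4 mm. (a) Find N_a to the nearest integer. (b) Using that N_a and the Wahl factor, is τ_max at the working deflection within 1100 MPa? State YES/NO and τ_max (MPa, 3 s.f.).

N_a = Gd⁴/(8D³k) = (79.3×10³)(1.31⁴)/(8·12.4³·1.7) = 9.006 → N_a = 9
Actual rate k = Gd⁴/(8D³·9) = 1.7012 N/mm
Working load F = kδ = 1.7012·48 = 81.659 N
C = 12.4/1.31 = 9.4656; K_W = (4C−1)/(4C−4)+0.615/C = 1.1536
τ_max = K_W·8FD/(πd³) = 1.1536·1147 = 1323.1 MPa
τ_max > 1100 MPa → exceeds allowable

(a) 9 coils; (b) NO, τ_max = 1320 MPa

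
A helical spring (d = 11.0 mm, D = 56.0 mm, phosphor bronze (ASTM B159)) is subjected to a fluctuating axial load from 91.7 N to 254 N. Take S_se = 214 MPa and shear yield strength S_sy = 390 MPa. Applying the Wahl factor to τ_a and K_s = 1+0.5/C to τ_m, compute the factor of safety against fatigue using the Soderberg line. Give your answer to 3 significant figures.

9.51

C = D/d = 56.0/11.0 = 5.0909; K_W = (4C−1)/(4C−4)+0.615/C = 1.3041; K_s = 1+0.5/C = 1.0982
F_a = (F_max−F_min)/2 = 81.15 N; F_m = (F_max+F_min)/2 = 172.85 N
τ_a = K_W·8F_aD/(πd³) = 1.3041 × 8.6944 = 11.339 MPa
τ_m = K_s·8F_mD/(πd³) = 1.0982 × 18.519 = 20.338 MPa
Soderberg: 1/n_f = τ_a/S_se + τ_m/S_sy = 11.339/214 + 20.338/390 = 0.05298 + 0.05215 = 0.10513
n_f = 1/0.10513 = 9.512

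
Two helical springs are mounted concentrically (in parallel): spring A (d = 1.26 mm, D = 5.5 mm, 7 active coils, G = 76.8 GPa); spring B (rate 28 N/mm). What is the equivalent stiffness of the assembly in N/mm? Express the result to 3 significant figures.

48.8 N/mm

k_A = Gd⁴/(8D³N_a) = (76.8×10³)(1.26⁴)/(8·5.5³·7) = 20.776 N/mm
Parallel: k_eq = 20.776 + 28 = 48.776 N/mm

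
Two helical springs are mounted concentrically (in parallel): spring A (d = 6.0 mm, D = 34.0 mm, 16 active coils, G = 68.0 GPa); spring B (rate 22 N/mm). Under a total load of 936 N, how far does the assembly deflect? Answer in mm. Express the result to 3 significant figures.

23.7 mm

k_A = Gd⁴/(8D³N_a) = (68.0×10³)(6.0⁴)/(8·34.0³·16) = 17.517 N/mm
Parallel: k_eq = 17.517 + 22 = 39.517 N/mm
δ = F/k_eq = 936/39.517 = 23.686 mm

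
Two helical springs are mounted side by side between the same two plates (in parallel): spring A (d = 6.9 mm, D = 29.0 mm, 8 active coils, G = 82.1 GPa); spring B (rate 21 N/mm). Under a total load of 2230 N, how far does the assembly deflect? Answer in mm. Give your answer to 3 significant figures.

k_A = Gd⁴/(8D³N_a) = (82.1×10³)(6.9⁴)/(8·29.0³·8) = 119.22 N/mm
Parallel: k_eq = 119.22 + 21 = 140.22 N/mm
δ = F/k_eq = 2230/140.22 = 15.903 mm

15.9 mm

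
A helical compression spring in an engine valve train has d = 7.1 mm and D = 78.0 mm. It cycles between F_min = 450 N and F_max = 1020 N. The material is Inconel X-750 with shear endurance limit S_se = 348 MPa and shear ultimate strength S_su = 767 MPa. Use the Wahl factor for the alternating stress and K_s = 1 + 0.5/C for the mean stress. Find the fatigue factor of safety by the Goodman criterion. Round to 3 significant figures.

0.935

C = D/d = 78.0/7.1 = 10.9859; K_W = (4C−1)/(4C−4)+0.615/C = 1.1311; K_s = 1+0.5/C = 1.0455
F_a = (F_max−F_min)/2 = 285 N; F_m = (F_max+F_min)/2 = 735 N
τ_a = K_W·8F_aD/(πd³) = 1.1311 × 158.16 = 178.9 MPa
τ_m = K_s·8F_mD/(πd³) = 1.0455 × 407.89 = 426.46 MPa
Goodman: 1/n_f = τ_a/S_se + τ_m/S_su = 178.9/348 + 426.46/767 = 0.51407 + 0.55601 = 1.0701
n_f = 1/1.0701 = 0.9345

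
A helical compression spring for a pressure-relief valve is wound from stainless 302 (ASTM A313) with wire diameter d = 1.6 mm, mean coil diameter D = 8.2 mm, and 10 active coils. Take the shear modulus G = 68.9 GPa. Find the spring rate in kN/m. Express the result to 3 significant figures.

k = Gd⁴/(8D³N_a) = (68.9×10³ × 1.6⁴) / (8 × 8.2³ × 10)
  = 451543 / 44109.4 = 10.237 N/mm

10.2 kN/m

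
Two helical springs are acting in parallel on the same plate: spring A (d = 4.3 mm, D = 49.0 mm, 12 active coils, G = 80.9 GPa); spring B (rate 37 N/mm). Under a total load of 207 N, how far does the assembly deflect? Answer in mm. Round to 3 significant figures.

k_A = Gd⁴/(8D³N_a) = (80.9×10³)(4.3⁴)/(8·49.0³·12) = 2.4489 N/mm
Parallel: k_eq = 2.4489 + 37 = 39.449 N/mm
δ = F/k_eq = 207/39.449 = 5.2473 mm

5.25 mm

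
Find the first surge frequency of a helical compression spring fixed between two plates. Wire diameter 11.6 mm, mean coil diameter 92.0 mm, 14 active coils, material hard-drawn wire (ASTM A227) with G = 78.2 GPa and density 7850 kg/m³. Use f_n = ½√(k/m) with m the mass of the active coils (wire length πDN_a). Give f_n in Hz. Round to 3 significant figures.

k = Gd⁴/(8D³N_a) = (78.2×10³)(11.6⁴)/(8·92.0³·14) = 16.235 N/mm = 16235 N/m
Wire length L = πDN_a = π·92.0·14 = 4046.4 mm
m = ρ·(πd²/4)·L = 7850 × 105.68×10⁻⁶ m² × 4.0464 m = 3.3569 kg
f_n = ½√(k/m) = 0.5·√(16235/3.3569) = 0.5·√(4836.3) = 34.772 Hz

34.8 Hz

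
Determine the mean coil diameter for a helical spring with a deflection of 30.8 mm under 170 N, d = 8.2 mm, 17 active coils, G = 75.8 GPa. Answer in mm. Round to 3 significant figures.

Required rate k = F/δ = 170/30.8 = 5.5195 N/mm
D = (Gd⁴/(8N_a·k))^(1/3) = (75.8×10³·8.2⁴/(8·17·5.5195))^(1/3)
  = (456549)^(1/3) = 77.0009 mm

77.0 mm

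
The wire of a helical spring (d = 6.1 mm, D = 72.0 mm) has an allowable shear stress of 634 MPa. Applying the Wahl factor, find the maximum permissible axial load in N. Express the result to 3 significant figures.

700 N

C = D/d = 72.0/6.1 = 11.8033
K_W = (4C−1)/(4C−4) + 0.615/C = 46.213/43.213 + 0.0521 = 1.1215
τ_max = K·8FD/(πd³) → F_max = τ_allow·πd³/(8DK)
F_max = 634·π·6.1³/(8·72.0·1.1215) = 4.5209e+05/646 = 699.84 N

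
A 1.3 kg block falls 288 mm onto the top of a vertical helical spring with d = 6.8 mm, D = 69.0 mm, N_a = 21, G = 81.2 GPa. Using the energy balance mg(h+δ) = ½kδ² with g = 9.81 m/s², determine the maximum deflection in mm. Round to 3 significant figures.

52.5 mm

k = Gd⁴/(8D³N_a) = (81.2×10³)(6.8⁴)/(8·69.0³·21) = 3.1458 N/mm
W = mg = 1.3 × 9.81 = 12.753 N
½kδ² − Wδ − Wh = 0 → δ = (W + √(W² + 2kWh))/k
δ = (12.753 + √(162.64 + 23108.4))/3.1458 = (12.753 + 152.55)/3.1458 = 52.546 mm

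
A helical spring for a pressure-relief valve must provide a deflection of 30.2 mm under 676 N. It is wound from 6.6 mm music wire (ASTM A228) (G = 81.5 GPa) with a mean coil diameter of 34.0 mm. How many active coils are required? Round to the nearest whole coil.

22

Required rate k = F/δ = 676/30.2 = 22.384 N/mm
N_a = Gd⁴/(8D³k) = (81.5×10³ × 6.6⁴)/(8 × 34.0³ × 22.384)
    = 1.54644e+08 / 7.03828e+06 = 21.97 → 22 coils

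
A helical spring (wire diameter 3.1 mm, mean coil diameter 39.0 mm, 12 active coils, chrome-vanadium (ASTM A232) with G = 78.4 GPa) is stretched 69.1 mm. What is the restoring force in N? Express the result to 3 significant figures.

87.9 N

k = Gd⁴/(8D³N_a) = (78.4×10³)(3.1⁴)/(8·39.0³·12) = 1.2714 N/mm
F = k·δ = 1.2714 × 69.1 = 87.857 N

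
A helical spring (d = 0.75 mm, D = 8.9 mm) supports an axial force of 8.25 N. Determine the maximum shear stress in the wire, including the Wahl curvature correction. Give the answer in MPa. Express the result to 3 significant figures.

497 MPa

Spring index C = D/d = 8.9/0.75 = 11.8667
K_W = (4C−1)/(4C−4) + 0.615/C = 46.467/43.467 + 0.0518 = 1.1208
τ₀ = 8FD/(πd³) = 8·8.25·8.9/(π·0.75³) = 587.4/1.3254 = 443.2 MPa
τ_max = K·τ₀ = 1.1208 × 443.2 = 496.76 MPa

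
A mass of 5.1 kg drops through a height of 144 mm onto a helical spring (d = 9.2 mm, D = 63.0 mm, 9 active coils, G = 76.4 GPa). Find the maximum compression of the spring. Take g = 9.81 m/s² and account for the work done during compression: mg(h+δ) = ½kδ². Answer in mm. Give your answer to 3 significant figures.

23.5 mm

k = Gd⁴/(8D³N_a) = (76.4×10³)(9.2⁴)/(8·63.0³·9) = 30.401 N/mm
W = mg = 5.1 × 9.81 = 50.031 N
½kδ² − Wδ − Wh = 0 → δ = (W + √(W² + 2kWh))/k
δ = (50.031 + √(2503.1 + 438048))/30.401 = (50.031 + 663.74)/30.401 = 23.478 mm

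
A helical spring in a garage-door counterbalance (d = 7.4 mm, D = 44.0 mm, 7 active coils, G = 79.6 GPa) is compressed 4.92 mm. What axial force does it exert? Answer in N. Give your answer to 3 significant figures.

246 N

k = Gd⁴/(8D³N_a) = (79.6×10³)(7.4⁴)/(8·44.0³·7) = 50.037 N/mm
F = k·δ = 50.037 × 4.92 = 246.18 N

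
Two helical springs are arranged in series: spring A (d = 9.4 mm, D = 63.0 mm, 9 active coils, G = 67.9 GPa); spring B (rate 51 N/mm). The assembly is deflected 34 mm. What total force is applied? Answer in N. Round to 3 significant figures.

k_A = Gd⁴/(8D³N_a) = (67.9×10³)(9.4⁴)/(8·63.0³·9) = 29.446 N/mm
Series: 1/k_eq = 1/29.446 + 1/51 = 0.053568; k_eq = 18.668 N/mm
F = k_eq·δ = 18.668·34 = 634.7 N

635 N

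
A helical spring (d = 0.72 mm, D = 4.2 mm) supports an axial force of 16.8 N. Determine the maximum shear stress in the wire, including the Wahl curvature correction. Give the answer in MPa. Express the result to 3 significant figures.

Spring index C = D/d = 4.2/0.72 = 5.8333
K_W = (4C−1)/(4C−4) + 0.615/C = 22.333/19.333 + 0.1054 = 1.2606
τ₀ = 8FD/(πd³) = 8·16.8·4.2/(π·0.72³) = 564.48/1.1726 = 481.39 MPa
τ_max = K·τ₀ = 1.2606 × 481.39 = 606.85 MPa

607 MPa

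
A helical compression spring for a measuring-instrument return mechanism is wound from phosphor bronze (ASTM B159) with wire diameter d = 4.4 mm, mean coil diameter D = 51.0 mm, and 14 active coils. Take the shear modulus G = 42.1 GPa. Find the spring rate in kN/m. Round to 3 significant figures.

1.06 kN/m

k = Gd⁴/(8D³N_a) = (42.1×10³ × 4.4⁴) / (8 × 51.0³ × 14)
  = 1.57795e+07 / 1.48569e+07 = 1.0621 N/mm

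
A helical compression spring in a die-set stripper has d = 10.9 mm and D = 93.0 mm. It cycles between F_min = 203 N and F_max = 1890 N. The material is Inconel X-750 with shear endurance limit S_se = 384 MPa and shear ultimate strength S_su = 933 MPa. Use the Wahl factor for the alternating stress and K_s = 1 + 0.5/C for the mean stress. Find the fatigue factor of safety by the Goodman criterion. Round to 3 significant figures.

1.45

C = D/d = 93.0/10.9 = 8.5321; K_W = (4C−1)/(4C−4)+0.615/C = 1.1717; K_s = 1+0.5/C = 1.0586
F_a = (F_max−F_min)/2 = 843.5 N; F_m = (F_max+F_min)/2 = 1046.5 N
τ_a = K_W·8F_aD/(πd³) = 1.1717 × 154.25 = 180.73 MPa
τ_m = K_s·8F_mD/(πd³) = 1.0586 × 191.37 = 202.59 MPa
Goodman: 1/n_f = τ_a/S_se + τ_m/S_su = 180.73/384 + 202.59/933 = 0.47065 + 0.21714 = 0.68779
n_f = 1/0.68779 = 1.454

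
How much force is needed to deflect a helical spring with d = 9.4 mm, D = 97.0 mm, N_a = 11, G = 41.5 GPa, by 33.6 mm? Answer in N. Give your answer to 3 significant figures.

k = Gd⁴/(8D³N_a) = (41.5×10³)(9.4⁴)/(8·97.0³·11) = 4.0342 N/mm
F = k·δ = 4.0342 × 33.6 = 135.55 N

136 N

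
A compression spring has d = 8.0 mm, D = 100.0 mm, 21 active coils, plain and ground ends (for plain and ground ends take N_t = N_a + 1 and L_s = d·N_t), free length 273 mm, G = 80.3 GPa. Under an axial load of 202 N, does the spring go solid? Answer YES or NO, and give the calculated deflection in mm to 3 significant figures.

YES, δ = 103 mm

k = Gd⁴/(8D³N_a) = (80.3×10³)(8.0⁴)/(8·100.0³·21) = 1.9578 N/mm
N_t = 22; L_s = 8.0·22 = 176 mm; δ_solid = L₀ − L_s = 273 − 176 = 97 mm
δ = F/k = 202/1.9578 = 103.18 mm
δ ≥ δ_solid → spring goes solid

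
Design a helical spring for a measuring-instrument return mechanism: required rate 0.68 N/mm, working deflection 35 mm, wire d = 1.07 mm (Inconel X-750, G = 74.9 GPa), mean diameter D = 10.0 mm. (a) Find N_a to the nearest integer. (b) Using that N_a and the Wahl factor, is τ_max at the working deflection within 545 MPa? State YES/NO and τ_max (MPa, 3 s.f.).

N_a = Gd⁴/(8D³k) = (74.9×10³)(1.07⁴)/(8·10.0³·0.68) = 18.05 → N_a = 18
Actual rate k = Gd⁴/(8D³·18) = 0.6818 N/mm
Working load F = kδ = 0.6818·35 = 23.863 N
C = 10.0/1.07 = 9.3458; K_W = (4C−1)/(4C−4)+0.615/C = 1.1557
τ_max = K_W·8FD/(πd³) = 1.1557·496.03 = 573.25 MPa
τ_max > 545 MPa → exceeds allowable

(a) 18 coils; (b) NO, τ_max = 573 MPa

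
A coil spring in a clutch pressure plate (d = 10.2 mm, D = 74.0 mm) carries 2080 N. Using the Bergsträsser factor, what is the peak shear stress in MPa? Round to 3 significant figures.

Spring index C = D/d = 74.0/10.2 = 7.2549
K_B = (4C+2)/(4C−3) = 31.020/26.020 = 1.1922
τ₀ = 8FD/(πd³) = 8·2080·74.0/(π·10.2³) = 1.23136e+06/3333.9 = 369.35 MPa
τ_max = K·τ₀ = 1.1922 × 369.35 = 440.32 MPa

440 MPa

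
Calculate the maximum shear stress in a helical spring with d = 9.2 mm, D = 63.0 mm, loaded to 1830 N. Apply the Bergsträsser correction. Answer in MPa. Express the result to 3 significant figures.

Spring index C = D/d = 63.0/9.2 = 6.8478
K_B = (4C+2)/(4C−3) = 29.391/24.391 = 1.2050
τ₀ = 8FD/(πd³) = 8·1830·63.0/(π·9.2³) = 922320/2446.3 = 377.02 MPa
τ_max = K·τ₀ = 1.2050 × 377.02 = 454.31 MPa

454 MPa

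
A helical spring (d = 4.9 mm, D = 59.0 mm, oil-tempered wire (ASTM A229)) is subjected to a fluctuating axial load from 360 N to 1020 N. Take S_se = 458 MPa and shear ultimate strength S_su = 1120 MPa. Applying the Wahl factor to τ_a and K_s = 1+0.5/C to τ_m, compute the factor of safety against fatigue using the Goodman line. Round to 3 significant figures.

0.541

C = D/d = 59.0/4.9 = 12.0408; K_W = (4C−1)/(4C−4)+0.615/C = 1.1190; K_s = 1+0.5/C = 1.0415
F_a = (F_max−F_min)/2 = 330 N; F_m = (F_max+F_min)/2 = 690 N
τ_a = K_W·8F_aD/(πd³) = 1.1190 × 421.42 = 471.57 MPa
τ_m = K_s·8F_mD/(πd³) = 1.0415 × 881.16 = 917.75 MPa
Goodman: 1/n_f = τ_a/S_se + τ_m/S_su = 471.57/458 + 917.75/1120 = 1.02964 + 0.81942 = 1.8491
n_f = 1/1.8491 = 0.5408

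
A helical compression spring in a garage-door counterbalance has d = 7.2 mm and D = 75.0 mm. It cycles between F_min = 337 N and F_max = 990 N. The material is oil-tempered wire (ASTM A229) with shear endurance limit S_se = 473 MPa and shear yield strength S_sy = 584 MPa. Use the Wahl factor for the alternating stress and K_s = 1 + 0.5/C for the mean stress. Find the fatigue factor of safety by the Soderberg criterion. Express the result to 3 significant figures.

0.989

C = D/d = 75.0/7.2 = 10.4167; K_W = (4C−1)/(4C−4)+0.615/C = 1.1387; K_s = 1+0.5/C = 1.0480
F_a = (F_max−F_min)/2 = 326.5 N; F_m = (F_max+F_min)/2 = 663.5 N
τ_a = K_W·8F_aD/(πd³) = 1.1387 × 167.07 = 190.24 MPa
τ_m = K_s·8F_mD/(πd³) = 1.0480 × 339.5 = 355.8 MPa
Soderberg: 1/n_f = τ_a/S_se + τ_m/S_sy = 190.24/473 + 355.8/584 = 0.40219 + 0.60925 = 1.0114
n_f = 1/1.0114 = 0.9887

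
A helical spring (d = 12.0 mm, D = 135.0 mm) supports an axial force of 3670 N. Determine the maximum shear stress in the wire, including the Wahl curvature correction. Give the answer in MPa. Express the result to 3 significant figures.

Spring index C = D/d = 135.0/12.0 = 11.2500
K_W = (4C−1)/(4C−4) + 0.615/C = 44.000/41.000 + 0.0547 = 1.1278
τ₀ = 8FD/(πd³) = 8·3670·135.0/(π·12.0³) = 3.9636e+06/5428.7 = 730.12 MPa
τ_max = K·τ₀ = 1.1278 × 730.12 = 823.46 MPa

823 MPa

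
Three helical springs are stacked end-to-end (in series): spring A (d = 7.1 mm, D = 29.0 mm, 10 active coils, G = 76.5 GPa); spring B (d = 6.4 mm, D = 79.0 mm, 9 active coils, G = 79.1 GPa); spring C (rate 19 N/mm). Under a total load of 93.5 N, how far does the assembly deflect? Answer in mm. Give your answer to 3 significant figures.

k_A = Gd⁴/(8D³N_a) = (76.5×10³)(7.1⁴)/(8·29.0³·10) = 99.635 N/mm
k_B = Gd⁴/(8D³N_a) = (79.1×10³)(6.4⁴)/(8·79.0³·9) = 3.7384 N/mm
Series: 1/k_eq = 1/99.635 + 1/3.7384 + 1/19 = 0.33016; k_eq = 3.0288 N/mm
δ = F/k_eq = 93.5/3.0288 = 30.87 mm

30.9 mm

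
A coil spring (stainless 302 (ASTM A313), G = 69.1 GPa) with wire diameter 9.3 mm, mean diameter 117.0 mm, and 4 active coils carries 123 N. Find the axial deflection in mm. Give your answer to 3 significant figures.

12.2 mm

k = Gd⁴/(8D³N_a) = (69.1×10³)(9.3⁴)/(8·117.0³·4) = 10.086 N/mm
δ = F/k = 123 / 10.086 = 12.196 mm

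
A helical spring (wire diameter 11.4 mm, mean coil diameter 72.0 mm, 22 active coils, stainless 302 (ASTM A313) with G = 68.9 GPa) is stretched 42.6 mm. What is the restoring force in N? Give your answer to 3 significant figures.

k = Gd⁴/(8D³N_a) = (68.9×10³)(11.4⁴)/(8·72.0³·22) = 17.714 N/mm
F = k·δ = 17.714 × 42.6 = 754.64 N

755 N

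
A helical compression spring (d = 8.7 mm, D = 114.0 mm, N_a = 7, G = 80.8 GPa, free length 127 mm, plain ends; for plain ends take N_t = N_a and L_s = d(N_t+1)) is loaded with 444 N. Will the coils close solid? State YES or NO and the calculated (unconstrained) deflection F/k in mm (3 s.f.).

k = Gd⁴/(8D³N_a) = (80.8×10³)(8.7⁴)/(8·114.0³·7) = 5.5794 N/mm
N_t = 7; L_s = 8.7·8 = 69.6 mm; δ_solid = L₀ − L_s = 127 − 69.6 = 57.4 mm
δ = F/k = 444/5.5794 = 79.579 mm
δ ≥ δ_solid → spring goes solid

YES, δ = 79.6 mm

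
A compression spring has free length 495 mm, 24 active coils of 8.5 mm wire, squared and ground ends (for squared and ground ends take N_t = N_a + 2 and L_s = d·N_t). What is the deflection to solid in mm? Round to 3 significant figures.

N_t = 26; L_s = 8.5·26 = 221 mm
δ_solid = L₀ − L_s = 495 − 221 = 274 mm

274 mm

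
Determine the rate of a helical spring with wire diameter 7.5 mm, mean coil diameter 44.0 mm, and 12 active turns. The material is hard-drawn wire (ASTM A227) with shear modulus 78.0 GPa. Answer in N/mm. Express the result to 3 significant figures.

30.2 N/mm

k = Gd⁴/(8D³N_a) = (78.0×10³ × 7.5⁴) / (8 × 44.0³ × 12)
  = 2.46797e+08 / 8.17766e+06 = 30.179 N/mm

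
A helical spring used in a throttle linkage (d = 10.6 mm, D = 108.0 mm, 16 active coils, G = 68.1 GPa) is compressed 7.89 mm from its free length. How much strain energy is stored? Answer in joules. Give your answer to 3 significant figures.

0.166 J

k = Gd⁴/(8D³N_a) = (68.1×10³)(10.6⁴)/(8·108.0³·16) = 5.332 N/mm
U = ½kδ² = 0.5 × 5.332 × 7.89² = 165.96 N·mm = 0.16596 J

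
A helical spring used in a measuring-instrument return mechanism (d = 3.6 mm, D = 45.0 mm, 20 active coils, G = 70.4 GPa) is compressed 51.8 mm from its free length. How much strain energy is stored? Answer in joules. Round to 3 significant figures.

1.09 J

k = Gd⁴/(8D³N_a) = (70.4×10³)(3.6⁴)/(8·45.0³·20) = 0.81101 N/mm
U = ½kδ² = 0.5 × 0.81101 × 51.8² = 1088.1 N·mm = 1.0881 J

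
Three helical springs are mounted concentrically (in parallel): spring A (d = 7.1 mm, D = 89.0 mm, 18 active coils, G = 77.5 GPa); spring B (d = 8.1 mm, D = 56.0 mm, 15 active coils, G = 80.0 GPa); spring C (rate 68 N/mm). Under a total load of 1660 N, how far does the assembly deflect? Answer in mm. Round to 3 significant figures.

k_A = Gd⁴/(8D³N_a) = (77.5×10³)(7.1⁴)/(8·89.0³·18) = 1.94 N/mm
k_B = Gd⁴/(8D³N_a) = (80.0×10³)(8.1⁴)/(8·56.0³·15) = 16.341 N/mm
Parallel: k_eq = 1.94 + 16.341 + 68 = 86.281 N/mm
δ = F/k_eq = 1660/86.281 = 19.239 mm

19.2 mm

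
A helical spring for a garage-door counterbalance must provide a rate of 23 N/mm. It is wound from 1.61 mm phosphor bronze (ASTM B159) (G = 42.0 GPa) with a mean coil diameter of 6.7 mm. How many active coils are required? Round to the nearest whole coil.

N_a = Gd⁴/(8D³k) = (42.0×10³ × 1.61⁴)/(8 × 6.7³ × 23)
    = 282197 / 55340.4 = 5.099 → 5 coils

5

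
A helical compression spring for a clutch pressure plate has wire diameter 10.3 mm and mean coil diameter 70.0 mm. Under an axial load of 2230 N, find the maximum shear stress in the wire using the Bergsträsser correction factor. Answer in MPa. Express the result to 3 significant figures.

Spring index C = D/d = 70.0/10.3 = 6.7961
K_B = (4C+2)/(4C−3) = 29.184/24.184 = 1.2067
τ₀ = 8FD/(πd³) = 8·2230·70.0/(π·10.3³) = 1.2488e+06/3432.9 = 363.77 MPa
τ_max = K·τ₀ = 1.2067 × 363.77 = 438.98 MPa

439 MPa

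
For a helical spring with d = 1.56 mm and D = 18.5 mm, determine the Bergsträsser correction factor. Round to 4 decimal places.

C = D/d = 18.5/1.56 = 11.8590
K_B = (4C+2)/(4C−3) = 49.436/44.436 = 1.1125

1.1125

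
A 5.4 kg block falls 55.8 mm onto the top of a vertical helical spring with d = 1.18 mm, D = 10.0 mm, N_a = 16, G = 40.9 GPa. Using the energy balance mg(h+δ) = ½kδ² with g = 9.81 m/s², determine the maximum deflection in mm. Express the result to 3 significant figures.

k = Gd⁴/(8D³N_a) = (40.9×10³)(1.18⁴)/(8·10.0³·16) = 0.6195 N/mm
W = mg = 5.4 × 9.81 = 52.974 N
½kδ² − Wδ − Wh = 0 → δ = (W + √(W² + 2kWh))/k
δ = (52.974 + √(2806.2 + 3662.42))/0.6195 = (52.974 + 80.428)/0.6195 = 215.34 mm

215 mm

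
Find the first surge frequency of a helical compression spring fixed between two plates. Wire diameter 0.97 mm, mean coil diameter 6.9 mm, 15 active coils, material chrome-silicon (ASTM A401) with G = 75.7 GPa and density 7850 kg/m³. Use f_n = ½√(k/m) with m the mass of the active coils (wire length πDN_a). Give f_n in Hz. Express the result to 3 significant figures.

k = Gd⁴/(8D³N_a) = (75.7×10³)(0.97⁴)/(8·6.9³·15) = 1.7 N/mm = 1700 N/m
Wire length L = πDN_a = π·6.9·15 = 325.15 mm
m = ρ·(πd²/4)·L = 7850 × 0.73898×10⁻⁶ m² × 0.32515 m = 0.0018862 kg
f_n = ½√(k/m) = 0.5·√(1700/0.0018862) = 0.5·√(9.0128e+05) = 474.68 Hz

475 Hz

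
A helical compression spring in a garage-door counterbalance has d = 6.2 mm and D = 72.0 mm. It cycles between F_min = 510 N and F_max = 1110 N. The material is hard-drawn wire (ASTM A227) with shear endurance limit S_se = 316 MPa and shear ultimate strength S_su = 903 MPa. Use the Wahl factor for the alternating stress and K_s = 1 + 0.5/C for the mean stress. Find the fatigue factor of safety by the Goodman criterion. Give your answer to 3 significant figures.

C = D/d = 72.0/6.2 = 11.6129; K_W = (4C−1)/(4C−4)+0.615/C = 1.1236; K_s = 1+0.5/C = 1.0431
F_a = (F_max−F_min)/2 = 300 N; F_m = (F_max+F_min)/2 = 810 N
τ_a = K_W·8F_aD/(πd³) = 1.1236 × 230.79 = 259.32 MPa
τ_m = K_s·8F_mD/(πd³) = 1.0431 × 623.14 = 649.97 MPa
Goodman: 1/n_f = τ_a/S_se + τ_m/S_su = 259.32/316 + 649.97/903 = 0.82064 + 0.71978 = 1.5404
n_f = 1/1.5404 = 0.6492

0.649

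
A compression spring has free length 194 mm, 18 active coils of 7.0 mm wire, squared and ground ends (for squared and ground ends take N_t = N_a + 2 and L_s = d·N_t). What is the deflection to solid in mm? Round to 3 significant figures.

54.0 mm

N_t = 20; L_s = 7.0·20 = 140 mm
δ_solid = L₀ − L_s = 194 − 140 = 54 mm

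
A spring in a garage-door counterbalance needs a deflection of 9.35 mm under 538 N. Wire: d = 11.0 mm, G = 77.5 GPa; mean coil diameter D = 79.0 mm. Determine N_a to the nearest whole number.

Required rate k = F/δ = 538/9.35 = 57.54 N/mm
N_a = Gd⁴/(8D³k) = (77.5×10³ × 11.0⁴)/(8 × 79.0³ × 57.54)
    = 1.13468e+09 / 2.26956e+08 = 5 → 5 coils

5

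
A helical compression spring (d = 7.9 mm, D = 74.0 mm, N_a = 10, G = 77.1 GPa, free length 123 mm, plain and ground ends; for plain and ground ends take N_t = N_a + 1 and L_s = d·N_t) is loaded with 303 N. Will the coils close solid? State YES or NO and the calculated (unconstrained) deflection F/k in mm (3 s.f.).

NO, δ = 32.7 mm

k = Gd⁴/(8D³N_a) = (77.1×10³)(7.9⁴)/(8·74.0³·10) = 9.2636 N/mm
N_t = 11; L_s = 7.9·11 = 86.9 mm; δ_solid = L₀ − L_s = 123 − 86.9 = 36.1 mm
δ = F/k = 303/9.2636 = 32.709 mm
δ < δ_solid → spring does not go solid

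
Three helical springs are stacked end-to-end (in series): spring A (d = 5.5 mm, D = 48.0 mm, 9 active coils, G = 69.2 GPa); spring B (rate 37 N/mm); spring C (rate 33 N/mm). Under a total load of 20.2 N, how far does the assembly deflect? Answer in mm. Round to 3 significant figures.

3.70 mm

k_A = Gd⁴/(8D³N_a) = (69.2×10³)(5.5⁴)/(8·48.0³·9) = 7.9524 N/mm
Series: 1/k_eq = 1/7.9524 + 1/37 + 1/33 = 0.18308; k_eq = 5.4622 N/mm
δ = F/k_eq = 20.2/5.4622 = 3.6982 mm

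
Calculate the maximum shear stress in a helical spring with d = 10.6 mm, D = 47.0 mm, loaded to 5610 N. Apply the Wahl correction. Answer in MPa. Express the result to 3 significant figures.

Spring index C = D/d = 47.0/10.6 = 4.4340
K_W = (4C−1)/(4C−4) + 0.615/C = 16.736/13.736 + 0.1387 = 1.3571
τ₀ = 8FD/(πd³) = 8·5610·47.0/(π·10.6³) = 2.10936e+06/3741.7 = 563.75 MPa
τ_max = K·τ₀ = 1.3571 × 563.75 = 765.06 MPa

765 MPa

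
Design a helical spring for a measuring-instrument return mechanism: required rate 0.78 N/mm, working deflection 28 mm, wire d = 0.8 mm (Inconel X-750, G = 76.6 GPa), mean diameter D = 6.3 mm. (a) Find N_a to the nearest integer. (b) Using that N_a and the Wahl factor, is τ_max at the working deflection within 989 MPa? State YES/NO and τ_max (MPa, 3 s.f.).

N_a = Gd⁴/(8D³k) = (76.6×10³)(0.8⁴)/(8·6.3³·0.78) = 20.11 → N_a = 20
Actual rate k = Gd⁴/(8D³·20) = 0.78424 N/mm
Working load F = kδ = 0.78424·28 = 21.959 N
C = 6.3/0.8 = 7.8750; K_W = (4C−1)/(4C−4)+0.615/C = 1.1872
τ_max = K_W·8FD/(πd³) = 1.1872·688.04 = 816.84 MPa
τ_max ≤ 989 MPa → acceptable

(a) 20 coils; (b) YES, τ_max = 817 MPa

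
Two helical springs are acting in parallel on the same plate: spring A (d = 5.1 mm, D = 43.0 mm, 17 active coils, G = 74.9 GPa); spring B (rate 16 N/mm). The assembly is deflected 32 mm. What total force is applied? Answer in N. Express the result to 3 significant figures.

k_A = Gd⁴/(8D³N_a) = (74.9×10³)(5.1⁴)/(8·43.0³·17) = 4.6862 N/mm
Parallel: k_eq = 4.6862 + 16 = 20.686 N/mm
F = k_eq·δ = 20.686·32 = 661.96 N

662 N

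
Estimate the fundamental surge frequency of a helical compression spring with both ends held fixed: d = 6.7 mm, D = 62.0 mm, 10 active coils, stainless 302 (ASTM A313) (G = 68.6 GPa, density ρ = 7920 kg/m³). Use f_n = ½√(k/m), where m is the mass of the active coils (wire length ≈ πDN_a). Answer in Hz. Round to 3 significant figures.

k = Gd⁴/(8D³N_a) = (68.6×10³)(6.7⁴)/(8·62.0³·10) = 7.2503 N/mm = 7250.3 N/m
Wire length L = πDN_a = π·62.0·10 = 1947.8 mm
m = ρ·(πd²/4)·L = 7920 × 35.257×10⁻⁶ m² × 1.9478 m = 0.54388 kg
f_n = ½√(k/m) = 0.5·√(7250.3/0.54388) = 0.5·√(13331) = 57.729 Hz

57.7 Hz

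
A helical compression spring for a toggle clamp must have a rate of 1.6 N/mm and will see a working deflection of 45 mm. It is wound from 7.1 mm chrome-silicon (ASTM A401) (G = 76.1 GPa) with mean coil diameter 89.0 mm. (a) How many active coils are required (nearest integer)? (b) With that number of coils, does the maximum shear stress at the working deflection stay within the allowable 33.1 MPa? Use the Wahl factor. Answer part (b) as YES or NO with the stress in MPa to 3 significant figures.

N_a = Gd⁴/(8D³k) = (76.1×10³)(7.1⁴)/(8·89.0³·1.6) = 21.43 → N_a = 21
Actual rate k = Gd⁴/(8D³·21) = 1.6328 N/mm
Working load F = kδ = 1.6328·45 = 73.477 N
C = 89.0/7.1 = 12.5352; K_W = (4C−1)/(4C−4)+0.615/C = 1.1141
τ_max = K_W·8FD/(πd³) = 1.1141·46.527 = 51.835 MPa
τ_max > 33.1 MPa → exceeds allowable

(a) 21 coils; (b) NO, τ_max = 51.8 MPa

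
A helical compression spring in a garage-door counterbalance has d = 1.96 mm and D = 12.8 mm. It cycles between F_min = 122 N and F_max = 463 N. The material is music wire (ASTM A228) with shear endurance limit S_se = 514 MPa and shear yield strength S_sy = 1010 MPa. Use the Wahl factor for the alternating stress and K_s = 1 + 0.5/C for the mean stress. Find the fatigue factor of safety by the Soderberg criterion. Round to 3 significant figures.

C = D/d = 12.8/1.96 = 6.5306; K_W = (4C−1)/(4C−4)+0.615/C = 1.2298; K_s = 1+0.5/C = 1.0766
F_a = (F_max−F_min)/2 = 170.5 N; F_m = (F_max+F_min)/2 = 292.5 N
τ_a = K_W·8F_aD/(πd³) = 1.2298 × 738.08 = 907.68 MPa
τ_m = K_s·8F_mD/(πd³) = 1.0766 × 1266.2 = 1363.2 MPa
Soderberg: 1/n_f = τ_a/S_se + τ_m/S_sy = 907.68/514 + 1363.2/1010 = 1.76592 + 1.34966 = 3.1156
n_f = 1/3.1156 = 0.321

0.321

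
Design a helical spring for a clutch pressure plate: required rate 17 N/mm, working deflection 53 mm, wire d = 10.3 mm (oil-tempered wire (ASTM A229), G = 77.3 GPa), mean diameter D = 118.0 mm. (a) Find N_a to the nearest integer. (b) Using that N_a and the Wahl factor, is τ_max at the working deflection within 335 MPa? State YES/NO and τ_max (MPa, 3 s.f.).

(a) 4 coils; (b) YES, τ_max = 271 MPa

N_a = Gd⁴/(8D³k) = (77.3×10³)(10.3⁴)/(8·118.0³·17) = 3.894 → N_a = 4
Actual rate k = Gd⁴/(8D³·4) = 16.548 N/mm
Working load F = kδ = 16.548·53 = 877.02 N
C = 118.0/10.3 = 11.4563; K_W = (4C−1)/(4C−4)+0.615/C = 1.1254
τ_max = K_W·8FD/(πd³) = 1.1254·241.17 = 271.41 MPa
τ_max ≤ 335 MPa → acceptable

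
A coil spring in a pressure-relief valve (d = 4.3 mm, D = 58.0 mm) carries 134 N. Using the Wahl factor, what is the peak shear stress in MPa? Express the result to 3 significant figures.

275 MPa

Spring index C = D/d = 58.0/4.3 = 13.4884
K_W = (4C−1)/(4C−4) + 0.615/C = 52.953/49.953 + 0.0456 = 1.1057
τ₀ = 8FD/(πd³) = 8·134·58.0/(π·4.3³) = 62176/249.78 = 248.92 MPa
τ_max = K·τ₀ = 1.1057 × 248.92 = 275.22 MPa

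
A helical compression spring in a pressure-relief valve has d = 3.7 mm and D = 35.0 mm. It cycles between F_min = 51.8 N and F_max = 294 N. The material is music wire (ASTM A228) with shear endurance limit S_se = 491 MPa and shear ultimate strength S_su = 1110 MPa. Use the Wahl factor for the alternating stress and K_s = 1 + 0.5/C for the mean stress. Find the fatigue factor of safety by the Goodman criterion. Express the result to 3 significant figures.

C = D/d = 35.0/3.7 = 9.4595; K_W = (4C−1)/(4C−4)+0.615/C = 1.1537; K_s = 1+0.5/C = 1.0529
F_a = (F_max−F_min)/2 = 121.1 N; F_m = (F_max+F_min)/2 = 172.9 N
τ_a = K_W·8F_aD/(πd³) = 1.1537 × 213.08 = 245.83 MPa
τ_m = K_s·8F_mD/(πd³) = 1.0529 × 304.23 = 320.31 MPa
Goodman: 1/n_f = τ_a/S_se + τ_m/S_su = 245.83/491 + 320.31/1110 = 0.50067 + 0.28857 = 0.78923
n_f = 1/0.78923 = 1.267

1.27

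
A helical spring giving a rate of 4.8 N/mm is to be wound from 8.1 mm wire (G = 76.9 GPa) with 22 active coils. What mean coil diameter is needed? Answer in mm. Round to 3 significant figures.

D = (Gd⁴/(8N_a·k))^(1/3) = (76.9×10³·8.1⁴/(8·22·4.8))^(1/3)
  = (391843)^(1/3) = 73.1764 mm

73.2 mm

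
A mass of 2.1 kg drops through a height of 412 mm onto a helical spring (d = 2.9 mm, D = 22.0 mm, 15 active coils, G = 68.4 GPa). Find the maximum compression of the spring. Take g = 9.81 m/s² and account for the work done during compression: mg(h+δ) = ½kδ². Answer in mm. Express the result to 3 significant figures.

72.6 mm

k = Gd⁴/(8D³N_a) = (68.4×10³)(2.9⁴)/(8·22.0³·15) = 3.7862 N/mm
W = mg = 2.1 × 9.81 = 20.601 N
½kδ² − Wδ − Wh = 0 → δ = (W + √(W² + 2kWh))/k
δ = (20.601 + √(424.4 + 64270.9))/3.7862 = (20.601 + 254.35)/3.7862 = 72.621 mm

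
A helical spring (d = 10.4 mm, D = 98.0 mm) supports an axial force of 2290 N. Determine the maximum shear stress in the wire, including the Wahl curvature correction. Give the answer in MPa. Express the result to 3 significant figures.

586 MPa

Spring index C = D/d = 98.0/10.4 = 9.4231
K_W = (4C−1)/(4C−4) + 0.615/C = 36.692/33.692 + 0.0653 = 1.1543
τ₀ = 8FD/(πd³) = 8·2290·98.0/(π·10.4³) = 1.79536e+06/3533.9 = 508.04 MPa
τ_max = K·τ₀ = 1.1543 × 508.04 = 586.44 MPa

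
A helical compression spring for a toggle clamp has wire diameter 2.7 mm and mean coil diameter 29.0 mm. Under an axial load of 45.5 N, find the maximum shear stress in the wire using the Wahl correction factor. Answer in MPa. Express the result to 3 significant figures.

Spring index C = D/d = 29.0/2.7 = 10.7407
K_W = (4C−1)/(4C−4) + 0.615/C = 41.963/38.963 + 0.0573 = 1.1343
τ₀ = 8FD/(πd³) = 8·45.5·29.0/(π·2.7³) = 10556/61.836 = 170.71 MPa
τ_max = K·τ₀ = 1.1343 × 170.71 = 193.63 MPa

194 MPa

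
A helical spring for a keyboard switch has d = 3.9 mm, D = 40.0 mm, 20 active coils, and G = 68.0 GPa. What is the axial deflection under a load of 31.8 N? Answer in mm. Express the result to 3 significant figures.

k = Gd⁴/(8D³N_a) = (68.0×10³)(3.9⁴)/(8·40.0³·20) = 1.5363 N/mm
δ = F/k = 31.8 / 1.5363 = 20.699 mm

20.7 mm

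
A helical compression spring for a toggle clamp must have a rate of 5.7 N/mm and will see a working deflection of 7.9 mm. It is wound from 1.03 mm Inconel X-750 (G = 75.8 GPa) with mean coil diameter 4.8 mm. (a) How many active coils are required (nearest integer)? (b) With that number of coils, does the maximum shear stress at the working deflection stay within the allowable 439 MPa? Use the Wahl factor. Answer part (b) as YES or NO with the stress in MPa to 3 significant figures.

(a) 17 coils; (b) NO, τ_max = 670 MPa

N_a = Gd⁴/(8D³k) = (75.8×10³)(1.03⁴)/(8·4.8³·5.7) = 16.92 → N_a = 17
Actual rate k = Gd⁴/(8D³·17) = 5.6723 N/mm
Working load F = kδ = 5.6723·7.9 = 44.811 N
C = 4.8/1.03 = 4.6602; K_W = (4C−1)/(4C−4)+0.615/C = 1.3369
τ_max = K_W·8FD/(πd³) = 1.3369·501.25 = 670.11 MPa
τ_max > 439 MPa → exceeds allowable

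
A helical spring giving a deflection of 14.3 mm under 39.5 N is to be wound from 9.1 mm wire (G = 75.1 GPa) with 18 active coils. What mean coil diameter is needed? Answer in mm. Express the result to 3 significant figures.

109 mm

Required rate k = F/δ = 39.5/14.3 = 2.7622 N/mm
D = (Gd⁴/(8N_a·k))^(1/3) = (75.1×10³·9.1⁴/(8·18·2.7622))^(1/3)
  = (1.29474e+06)^(1/3) = 108.9918 mm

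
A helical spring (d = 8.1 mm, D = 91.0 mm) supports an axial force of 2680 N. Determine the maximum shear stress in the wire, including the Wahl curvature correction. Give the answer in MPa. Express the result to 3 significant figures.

Spring index C = D/d = 91.0/8.1 = 11.2346
K_W = (4C−1)/(4C−4) + 0.615/C = 43.938/40.938 + 0.0547 = 1.1280
τ₀ = 8FD/(πd³) = 8·2680·91.0/(π·8.1³) = 1.95104e+06/1669.6 = 1168.6 MPa
τ_max = K·τ₀ = 1.1280 × 1168.6 = 1318.2 MPa

1320 MPa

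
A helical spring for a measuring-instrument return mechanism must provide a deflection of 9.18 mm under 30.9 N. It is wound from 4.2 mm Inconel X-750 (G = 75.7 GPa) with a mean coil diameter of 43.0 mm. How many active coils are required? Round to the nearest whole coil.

11

Required rate k = F/δ = 30.9/9.18 = 3.366 N/mm
N_a = Gd⁴/(8D³k) = (75.7×10³ × 4.2⁴)/(8 × 43.0³ × 3.366)
    = 2.35555e+07 / 2.14097e+06 = 11 → 11 coils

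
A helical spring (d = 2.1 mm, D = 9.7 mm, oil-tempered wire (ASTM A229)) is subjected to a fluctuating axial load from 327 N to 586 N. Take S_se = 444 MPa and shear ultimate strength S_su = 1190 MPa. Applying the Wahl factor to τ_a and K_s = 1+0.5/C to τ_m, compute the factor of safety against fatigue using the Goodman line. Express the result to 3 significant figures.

0.459

C = D/d = 9.7/2.1 = 4.6190; K_W = (4C−1)/(4C−4)+0.615/C = 1.3404; K_s = 1+0.5/C = 1.1082
F_a = (F_max−F_min)/2 = 129.5 N; F_m = (F_max+F_min)/2 = 456.5 N
τ_a = K_W·8F_aD/(πd³) = 1.3404 × 345.4 = 462.97 MPa
τ_m = K_s·8F_mD/(πd³) = 1.1082 × 1217.6 = 1349.4 MPa
Goodman: 1/n_f = τ_a/S_se + τ_m/S_su = 462.97/444 + 1349.4/1190 = 1.04272 + 1.13393 = 2.1766
n_f = 1/2.1766 = 0.4594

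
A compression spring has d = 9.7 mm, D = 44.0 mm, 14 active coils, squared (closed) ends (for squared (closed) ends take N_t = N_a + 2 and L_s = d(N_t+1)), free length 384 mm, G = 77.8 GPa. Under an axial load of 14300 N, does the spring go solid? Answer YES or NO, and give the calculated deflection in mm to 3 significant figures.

k = Gd⁴/(8D³N_a) = (77.8×10³)(9.7⁴)/(8·44.0³·14) = 72.192 N/mm
N_t = 16; L_s = 9.7·17 = 164.9 mm; δ_solid = L₀ − L_s = 384 − 164.9 = 219.1 mm
δ = F/k = 14300/72.192 = 198.08 mm
δ < δ_solid → spring does not go solid

NO, δ = 198 mm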